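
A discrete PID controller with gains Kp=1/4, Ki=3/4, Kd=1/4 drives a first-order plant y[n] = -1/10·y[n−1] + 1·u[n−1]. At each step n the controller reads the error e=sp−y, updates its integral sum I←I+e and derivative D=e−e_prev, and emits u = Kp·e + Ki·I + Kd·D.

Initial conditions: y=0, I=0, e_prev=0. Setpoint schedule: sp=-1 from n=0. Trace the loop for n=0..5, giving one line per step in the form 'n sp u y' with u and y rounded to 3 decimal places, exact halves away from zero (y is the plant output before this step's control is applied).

(exact arithmetic carried between steps; '≈' marks a value shown rounded to 6 d.p. or computed from one; I and e_prev carry over from the previous line; the table rounds u and y to 3 d.p., halves away from zero)
n=0: y=0, sp=-1, e=sp−y=-1; I=-1, D=e−e_prev=-1; u=1/4·(-1)+3/4·(-1)+1/4·(-1)=-1.25; next y=-1/10·0+1·(-1.25)=-1.25
n=1: y=-1.25, sp=-1, e=sp−y=0.25; I=-0.75, D=e−e_prev=1.25; u=1/4·0.25+3/4·(-0.75)+1/4·1.25=-0.1875; next y=-1/10·(-1.25)+1·(-0.1875)=-0.0625
n=2: y=-0.0625, sp=-1, e=sp−y=-0.9375; I=-1.6875, D=e−e_prev=-1.1875; u=1/4·(-0.9375)+3/4·(-1.6875)+1/4·(-1.1875)=-1.796875; next y=-1/10·(-0.0625)+1·(-1.796875)=-1.790625
n=3: y=-1.790625, sp=-1, e=sp−y=0.790625; I=-0.896875, D=e−e_prev=1.728125; u=1/4·0.790625+3/4·(-0.896875)+1/4·1.728125≈-0.042969; next y=-1/10·(-1.790625)+1·(-0.042969)≈0.136094
n=4: y≈0.136094, sp=-1, e=sp−y≈-1.136094; I≈-2.032969, D=e−e_prev≈-1.926719; u=1/4·(-1.136094)+3/4·(-2.032969)+1/4·(-1.926719)≈-2.290430; next y=-1/10·0.136094+1·(-2.290430)≈-2.304039
n=5: y≈-2.304039, sp=-1, e=sp−y≈1.304039; I≈-0.728930, D=e−e_prev≈2.440133; u=1/4·1.304039+3/4·(-0.728930)+1/4·2.440133≈0.389346; next y=-1/10·(-2.304039)+1·0.389346≈0.619750

0 -1 -1.250 0.000
1 -1 -0.188 -1.250
2 -1 -1.797 -0.063
3 -1 -0.043 -1.791
4 -1 -2.290 0.136
5 -1 0.389 -2.304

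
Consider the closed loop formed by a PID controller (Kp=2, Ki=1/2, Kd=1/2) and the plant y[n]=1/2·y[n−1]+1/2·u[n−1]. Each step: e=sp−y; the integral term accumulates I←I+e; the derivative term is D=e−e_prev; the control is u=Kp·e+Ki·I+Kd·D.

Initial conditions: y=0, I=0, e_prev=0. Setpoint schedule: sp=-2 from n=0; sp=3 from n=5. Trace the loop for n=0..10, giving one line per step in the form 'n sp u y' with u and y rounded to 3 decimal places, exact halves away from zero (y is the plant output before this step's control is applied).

(exact arithmetic carried between steps; '≈' marks a value shown rounded to 6 d.p. or computed from one; I and e_prev carry over from the previous line; the table rounds u and y to 3 d.p., halves away from zero)
n=0: y=0, sp=-2, e=sp−y=-2; I=-2, D=e−e_prev=-2; u=2·(-2)+1/2·(-2)+1/2·(-2)=-6; next y=1/2·0+1/2·(-6)=-3
n=1: y=-3, sp=-2, e=sp−y=1; I=-1, D=e−e_prev=3; u=2·1+1/2·(-1)+1/2·3=3; next y=1/2·(-3)+1/2·3=0
n=2: y=0, sp=-2, e=sp−y=-2; I=-3, D=e−e_prev=-3; u=2·(-2)+1/2·(-3)+1/2·(-3)=-7; next y=1/2·0+1/2·(-7)=-3.5
n=3: y=-3.5, sp=-2, e=sp−y=1.5; I=-1.5, D=e−e_prev=3.5; u=2·1.5+1/2·(-1.5)+1/2·3.5=4; next y=1/2·(-3.5)+1/2·4=0.25
n=4: y=0.25, sp=-2, e=sp−y=-2.25; I=-3.75, D=e−e_prev=-3.75; u=2·(-2.25)+1/2·(-3.75)+1/2·(-3.75)=-8.25; next y=1/2·0.25+1/2·(-8.25)=-4
n=5: y=-4, sp=3, e=sp−y=7; I=3.25, D=e−e_prev=9.25; u=2·7+1/2·3.25+1/2·9.25=20.25; next y=1/2·(-4)+1/2·20.25=8.125
n=6: y=8.125, sp=3, e=sp−y=-5.125; I=-1.875, D=e−e_prev=-12.125; u=2·(-5.125)+1/2·(-1.875)+1/2·(-12.125)=-17.25; next y=1/2·8.125+1/2·(-17.25)=-4.5625
n=7: y=-4.5625, sp=3, e=sp−y=7.5625; I=5.6875, D=e−e_prev=12.6875; u=2·7.5625+1/2·5.6875+1/2·12.6875=24.3125; next y=1/2·(-4.5625)+1/2·24.3125=9.875
n=8: y=9.875, sp=3, e=sp−y=-6.875; I=-1.1875, D=e−e_prev=-14.4375; u=2·(-6.875)+1/2·(-1.1875)+1/2·(-14.4375)=-21.5625; next y=1/2·9.875+1/2·(-21.5625)=-5.84375
n=9: y=-5.84375, sp=3, e=sp−y=8.84375; I=7.65625, D=e−e_prev=15.71875; u=2·8.84375+1/2·7.65625+1/2·15.71875=29.375; next y=1/2·(-5.84375)+1/2·29.375=11.765625
n=10: y=11.765625, sp=3, e=sp−y=-8.765625; I=-1.109375, D=e−e_prev=-17.609375; u=2·(-8.765625)+1/2·(-1.109375)+1/2·(-17.609375)=-26.890625; next y=1/2·11.765625+1/2·(-26.890625)=-7.5625

0 -2 -6.000 0.000
1 -2 3.000 -3.000
2 -2 -7.000 0.000
3 -2 4.000 -3.500
4 -2 -8.250 0.250
5 3 20.250 -4.000
6 3 -17.250 8.125
7 3 24.313 -4.563
8 3 -21.563 9.875
9 3 29.375 -5.844
10 3 -26.891 11.766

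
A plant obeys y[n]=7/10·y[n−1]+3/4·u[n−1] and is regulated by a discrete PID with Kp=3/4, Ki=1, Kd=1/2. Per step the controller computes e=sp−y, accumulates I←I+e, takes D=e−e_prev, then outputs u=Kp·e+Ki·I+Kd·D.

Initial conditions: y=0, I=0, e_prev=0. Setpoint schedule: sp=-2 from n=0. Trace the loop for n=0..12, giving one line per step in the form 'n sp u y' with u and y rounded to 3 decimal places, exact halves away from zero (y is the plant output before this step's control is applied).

(exact arithmetic carried between steps; '≈' marks a value shown rounded to 6 d.p. or computed from one; I and e_prev carry over from the previous line; the table rounds u and y to 3 d.p., halves away from zero)
n=0: y=0, sp=-2, e=sp−y=-2; I=-2, D=e−e_prev=-2; u=3/4·(-2)+1·(-2)+1/2·(-2)=-4.5; next y=7/10·0+3/4·(-4.5)=-3.375
n=1: y=-3.375, sp=-2, e=sp−y=1.375; I=-0.625, D=e−e_prev=3.375; u=3/4·1.375+1·(-0.625)+1/2·3.375=2.09375; next y=7/10·(-3.375)+3/4·2.09375≈-0.792188
n=2: y≈-0.792188, sp=-2, e=sp−y≈-1.207813; I≈-1.832813, D=e−e_prev≈-2.582813; u=3/4·(-1.207813)+1·(-1.832813)+1/2·(-2.582813)≈-4.030078; next y=7/10·(-0.792188)+3/4·(-4.030078)≈-3.577090
n=3: y≈-3.577090, sp=-2, e=sp−y≈1.577090; I≈-0.255723, D=e−e_prev≈2.784902; u=3/4·1.577090+1·(-0.255723)+1/2·2.784902≈2.319546; next y=7/10·(-3.577090)+3/4·2.319546≈-0.764303
n=4: y≈-0.764303, sp=-2, e=sp−y≈-1.235697; I≈-1.491419, D=e−e_prev≈-2.812786; u=3/4·(-1.235697)+1·(-1.491419)+1/2·(-2.812786)≈-3.824585; next y=7/10·(-0.764303)+3/4·(-3.824585)≈-3.403451
n=5: y≈-3.403451, sp=-2, e=sp−y≈1.403451; I≈-0.087968, D=e−e_prev≈2.639148; u=3/4·1.403451+1·(-0.087968)+1/2·2.639148≈2.284194; next y=7/10·(-3.403451)+3/4·2.284194≈-0.669270
n=6: y≈-0.669270, sp=-2, e=sp−y≈-1.330730; I≈-1.418698, D=e−e_prev≈-2.734181; u=3/4·(-1.330730)+1·(-1.418698)+1/2·(-2.734181)≈-3.783835; next y=7/10·(-0.669270)+3/4·(-3.783835)≈-3.306366
n=7: y≈-3.306366, sp=-2, e=sp−y≈1.306366; I≈-0.112332, D=e−e_prev≈2.637096; u=3/4·1.306366+1·(-0.112332)+1/2·2.637096≈2.185990; next y=7/10·(-3.306366)+3/4·2.185990≈-0.674964
n=8: y≈-0.674964, sp=-2, e=sp−y≈-1.325036; I≈-1.437369, D=e−e_prev≈-2.631402; u=3/4·(-1.325036)+1·(-1.437369)+1/2·(-2.631402)≈-3.746847; next y=7/10·(-0.674964)+3/4·(-3.746847)≈-3.282610
n=9: y≈-3.282610, sp=-2, e=sp−y≈1.282610; I≈-0.154759, D=e−e_prev≈2.607646; u=3/4·1.282610+1·(-0.154759)+1/2·2.607646≈2.111022; next y=7/10·(-3.282610)+3/4·2.111022≈-0.714561
n=10: y≈-0.714561, sp=-2, e=sp−y≈-1.285439; I≈-1.440198, D=e−e_prev≈-2.568049; u=3/4·(-1.285439)+1·(-1.440198)+1/2·(-2.568049)≈-3.688302; next y=7/10·(-0.714561)+3/4·(-3.688302)≈-3.266419
n=11: y≈-3.266419, sp=-2, e=sp−y≈1.266419; I≈-0.173779, D=e−e_prev≈2.551859; u=3/4·1.266419+1·(-0.173779)+1/2·2.551859≈2.051965; next y=7/10·(-3.266419)+3/4·2.051965≈-0.747520
n=12: y≈-0.747520, sp=-2, e=sp−y≈-1.252480; I≈-1.426259, D=e−e_prev≈-2.518899; u=3/4·(-1.252480)+1·(-1.426259)+1/2·(-2.518899)≈-3.625069; next y=7/10·(-0.747520)+3/4·(-3.625069)≈-3.242066

0 -2 -4.500 0.000
1 -2 2.094 -3.375
2 -2 -4.030 -0.792
3 -2 2.320 -3.577
4 -2 -3.825 -0.764
5 -2 2.284 -3.403
6 -2 -3.784 -0.669
7 -2 2.186 -3.306
8 -2 -3.747 -0.675
9 -2 2.111 -3.283
10 -2 -3.688 -0.715
11 -2 2.052 -3.266
12 -2 -3.625 -0.748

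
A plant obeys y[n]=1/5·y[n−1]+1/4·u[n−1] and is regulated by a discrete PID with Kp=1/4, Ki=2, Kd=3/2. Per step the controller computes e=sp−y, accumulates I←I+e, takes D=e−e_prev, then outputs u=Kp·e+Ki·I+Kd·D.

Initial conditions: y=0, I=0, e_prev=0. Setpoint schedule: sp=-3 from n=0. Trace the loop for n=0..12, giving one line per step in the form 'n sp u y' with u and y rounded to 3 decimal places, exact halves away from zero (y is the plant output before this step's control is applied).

0 -3 -11.250 0.000
1 -3 -2.203 -2.813
2 -3 -13.169 -1.113
3 -3 -5.388 -3.515
4 -3 -13.454 -2.050
5 -3 -6.693 -3.773
6 -3 -12.777 -2.428
7 -3 -7.208 -3.680
8 -3 -12.008 -2.538
9 -3 -7.576 -3.510
10 -3 -11.441 -2.596
11 -3 -7.940 -3.379
12 -3 -11.051 -2.661

(exact arithmetic carried between steps; '≈' marks a value shown rounded to 6 d.p. or computed from one; I and e_prev carry over from the previous line; the table rounds u and y to 3 d.p., halves away from zero)
n=0: y=0, sp=-3, e=sp−y=-3; I=-3, D=e−e_prev=-3; u=1/4·(-3)+2·(-3)+3/2·(-3)=-11.25; next y=1/5·0+1/4·(-11.25)=-2.8125
n=1: y=-2.8125, sp=-3, e=sp−y=-0.1875; I=-3.1875, D=e−e_prev=2.8125; u=1/4·(-0.1875)+2·(-3.1875)+3/2·2.8125=-2.203125; next y=1/5·(-2.8125)+1/4·(-2.203125)≈-1.113281
n=2: y≈-1.113281, sp=-3, e=sp−y≈-1.886719; I≈-5.074219, D=e−e_prev≈-1.699219; u=1/4·(-1.886719)+2·(-5.074219)+3/2·(-1.699219)≈-13.168945; next y=1/5·(-1.113281)+1/4·(-13.168945)≈-3.514893
n=3: y≈-3.514893, sp=-3, e=sp−y≈0.514893; I≈-4.559326, D=e−e_prev≈2.401611; u=1/4·0.514893+2·(-4.559326)+3/2·2.401611≈-5.387512; next y=1/5·(-3.514893)+1/4·(-5.387512)≈-2.049857
n=4: y≈-2.049857, sp=-3, e=sp−y≈-0.950143; I≈-5.509470, D=e−e_prev≈-1.465036; u=1/4·(-0.950143)+2·(-5.509470)+3/2·(-1.465036)≈-13.454029; next y=1/5·(-2.049857)+1/4·(-13.454029)≈-3.773479
n=5: y≈-3.773479, sp=-3, e=sp−y≈0.773479; I≈-4.735991, D=e−e_prev≈1.723622; u=1/4·0.773479+2·(-4.735991)+3/2·1.723622≈-6.693179; next y=1/5·(-3.773479)+1/4·(-6.693179)≈-2.427991
n=6: y≈-2.427991, sp=-3, e=sp−y≈-0.572009; I≈-5.308000, D=e−e_prev≈-1.345488; u=1/4·(-0.572009)+2·(-5.308000)+3/2·(-1.345488)≈-12.777235; next y=1/5·(-2.427991)+1/4·(-12.777235)≈-3.679907
n=7: y≈-3.679907, sp=-3, e=sp−y≈0.679907; I≈-4.628094, D=e−e_prev≈1.251916; u=1/4·0.679907+2·(-4.628094)+3/2·1.251916≈-7.208336; next y=1/5·(-3.679907)+1/4·(-7.208336)≈-2.538065
n=8: y≈-2.538065, sp=-3, e=sp−y≈-0.461935; I≈-5.090028, D=e−e_prev≈-1.141842; u=1/4·(-0.461935)+2·(-5.090028)+3/2·(-1.141842)≈-12.008302; next y=1/5·(-2.538065)+1/4·(-12.008302)≈-3.509689
n=9: y≈-3.509689, sp=-3, e=sp−y≈0.509689; I≈-4.580340, D=e−e_prev≈0.971623; u=1/4·0.509689+2·(-4.580340)+3/2·0.971623≈-7.575822; next y=1/5·(-3.509689)+1/4·(-7.575822)≈-2.595893
n=10: y≈-2.595893, sp=-3, e=sp−y≈-0.404107; I≈-4.984446, D=e−e_prev≈-0.913796; u=1/4·(-0.404107)+2·(-4.984446)+3/2·(-0.913796)≈-11.440613; next y=1/5·(-2.595893)+1/4·(-11.440613)≈-3.379332
n=11: y≈-3.379332, sp=-3, e=sp−y≈0.379332; I≈-4.605115, D=e−e_prev≈0.783439; u=1/4·0.379332+2·(-4.605115)+3/2·0.783439≈-7.940238; next y=1/5·(-3.379332)+1/4·(-7.940238)≈-2.660926
n=12: y≈-2.660926, sp=-3, e=sp−y≈-0.339074; I≈-4.944189, D=e−e_prev≈-0.718406; u=1/4·(-0.339074)+2·(-4.944189)+3/2·(-0.718406)≈-11.050755; next y=1/5·(-2.660926)+1/4·(-11.050755)≈-3.294874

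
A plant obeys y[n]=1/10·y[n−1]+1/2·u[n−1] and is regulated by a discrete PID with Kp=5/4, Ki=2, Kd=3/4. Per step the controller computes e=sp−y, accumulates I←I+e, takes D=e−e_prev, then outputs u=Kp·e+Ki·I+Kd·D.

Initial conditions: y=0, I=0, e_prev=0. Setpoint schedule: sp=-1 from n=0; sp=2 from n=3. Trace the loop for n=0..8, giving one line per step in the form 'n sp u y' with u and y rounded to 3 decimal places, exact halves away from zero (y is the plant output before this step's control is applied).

0 -1 -4.000 0.000
1 -1 2.750 -2.000
2 -1 -9.450 1.175
3 2 23.711 -4.608
4 2 -33.670 11.395
5 2 67.904 -15.696
6 2 -109.334 32.382
7 2 201.205 -51.429
8 2 -342.349 95.459

(exact arithmetic carried between steps; '≈' marks a value shown rounded to 6 d.p. or computed from one; I and e_prev carry over from the previous line; the table rounds u and y to 3 d.p., halves away from zero)
n=0: y=0, sp=-1, e=sp−y=-1; I=-1, D=e−e_prev=-1; u=5/4·(-1)+2·(-1)+3/4·(-1)=-4; next y=1/10·0+1/2·(-4)=-2
n=1: y=-2, sp=-1, e=sp−y=1; I=0, D=e−e_prev=2; u=5/4·1+2·0+3/4·2=2.75; next y=1/10·(-2)+1/2·2.75=1.175
n=2: y=1.175, sp=-1, e=sp−y=-2.175; I=-2.175, D=e−e_prev=-3.175; u=5/4·(-2.175)+2·(-2.175)+3/4·(-3.175)=-9.45; next y=1/10·1.175+1/2·(-9.45)=-4.6075
n=3: y=-4.6075, sp=2, e=sp−y=6.6075; I=4.4325, D=e−e_prev=8.7825; u=5/4·6.6075+2·4.4325+3/4·8.7825=23.71125; next y=1/10·(-4.6075)+1/2·23.71125=11.394875
n=4: y=11.394875, sp=2, e=sp−y=-9.394875; I=-4.962375, D=e−e_prev=-16.002375; u=5/4·(-9.394875)+2·(-4.962375)+3/4·(-16.002375)=-33.670125; next y=1/10·11.394875+1/2·(-33.670125)=-15.695575
n=5: y=-15.695575, sp=2, e=sp−y=17.695575; I=12.7332, D=e−e_prev=27.09045; u=5/4·17.695575+2·12.7332+3/4·27.09045≈67.903706; next y=1/10·(-15.695575)+1/2·67.903706≈32.382296
n=6: y≈32.382296, sp=2, e=sp−y≈-30.382296; I≈-17.649096, D=e−e_prev≈-48.077871; u=5/4·(-30.382296)+2·(-17.649096)+3/4·(-48.077871)≈-109.334464; next y=1/10·32.382296+1/2·(-109.334464)≈-51.429002
n=7: y≈-51.429002, sp=2, e=sp−y≈53.429002; I≈35.779907, D=e−e_prev≈83.811298; u=5/4·53.429002+2·35.779907+3/4·83.811298≈201.204540; next y=1/10·(-51.429002)+1/2·201.204540≈95.459370
n=8: y≈95.459370, sp=2, e=sp−y≈-93.459370; I≈-57.679463, D=e−e_prev≈-146.888372; u=5/4·(-93.459370)+2·(-57.679463)+3/4·(-146.888372)≈-342.349417; next y=1/10·95.459370+1/2·(-342.349417)≈-161.628771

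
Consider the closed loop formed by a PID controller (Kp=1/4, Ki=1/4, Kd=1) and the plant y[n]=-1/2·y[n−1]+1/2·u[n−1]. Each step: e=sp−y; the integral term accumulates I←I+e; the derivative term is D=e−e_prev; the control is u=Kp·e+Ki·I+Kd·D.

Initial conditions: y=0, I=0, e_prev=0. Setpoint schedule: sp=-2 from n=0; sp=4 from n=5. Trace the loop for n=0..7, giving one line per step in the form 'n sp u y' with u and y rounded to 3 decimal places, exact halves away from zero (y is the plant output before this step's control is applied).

0 -2 -3.000 0.000
1 -2 0.750 -1.500
2 -2 -4.813 1.125
3 -2 3.172 -2.969
4 -2 -9.738 3.070
5 4 18.245 -6.404
6 4 -22.722 12.325
7 4 38.698 -17.523

(exact arithmetic carried between steps; '≈' marks a value shown rounded to 6 d.p. or computed from one; I and e_prev carry over from the previous line; the table rounds u and y to 3 d.p., halves away from zero)
n=0: y=0, sp=-2, e=sp−y=-2; I=-2, D=e−e_prev=-2; u=1/4·(-2)+1/4·(-2)+1·(-2)=-3; next y=-1/2·0+1/2·(-3)=-1.5
n=1: y=-1.5, sp=-2, e=sp−y=-0.5; I=-2.5, D=e−e_prev=1.5; u=1/4·(-0.5)+1/4·(-2.5)+1·1.5=0.75; next y=-1/2·(-1.5)+1/2·0.75=1.125
n=2: y=1.125, sp=-2, e=sp−y=-3.125; I=-5.625, D=e−e_prev=-2.625; u=1/4·(-3.125)+1/4·(-5.625)+1·(-2.625)=-4.8125; next y=-1/2·1.125+1/2·(-4.8125)=-2.96875
n=3: y=-2.96875, sp=-2, e=sp−y=0.96875; I=-4.65625, D=e−e_prev=4.09375; u=1/4·0.96875+1/4·(-4.65625)+1·4.09375=3.171875; next y=-1/2·(-2.96875)+1/2·3.171875≈3.070313
n=4: y≈3.070313, sp=-2, e=sp−y≈-5.070313; I≈-9.726563, D=e−e_prev≈-6.039063; u=1/4·(-5.070313)+1/4·(-9.726563)+1·(-6.039063)≈-9.738281; next y=-1/2·3.070313+1/2·(-9.738281)≈-6.404297
n=5: y≈-6.404297, sp=4, e=sp−y≈10.404297; I≈0.677734, D=e−e_prev≈15.474609; u=1/4·10.404297+1/4·0.677734+1·15.474609≈18.245117; next y=-1/2·(-6.404297)+1/2·18.245117≈12.324707
n=6: y≈12.324707, sp=4, e=sp−y≈-8.324707; I≈-7.646973, D=e−e_prev≈-18.729004; u=1/4·(-8.324707)+1/4·(-7.646973)+1·(-18.729004)≈-22.721924; next y=-1/2·12.324707+1/2·(-22.721924)≈-17.523315
n=7: y≈-17.523315, sp=4, e=sp−y≈21.523315; I≈13.876343, D=e−e_prev≈29.848022; u=1/4·21.523315+1/4·13.876343+1·29.848022≈38.697937; next y=-1/2·(-17.523315)+1/2·38.697937≈28.110626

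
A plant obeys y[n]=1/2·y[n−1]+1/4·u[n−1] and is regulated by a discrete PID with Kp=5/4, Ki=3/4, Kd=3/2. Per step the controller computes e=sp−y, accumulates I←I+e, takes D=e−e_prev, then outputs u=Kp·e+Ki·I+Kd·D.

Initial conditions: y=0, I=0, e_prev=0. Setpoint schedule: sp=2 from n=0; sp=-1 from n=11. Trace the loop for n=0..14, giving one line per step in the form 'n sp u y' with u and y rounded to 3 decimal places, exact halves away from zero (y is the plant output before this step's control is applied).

(exact arithmetic carried between steps; '≈' marks a value shown rounded to 6 d.p. or computed from one; I and e_prev carry over from the previous line; the table rounds u and y to 3 d.p., halves away from zero)
n=0: y=0, sp=2, e=sp−y=2; I=2, D=e−e_prev=2; u=5/4·2+3/4·2+3/2·2=7; next y=1/2·0+1/4·7=1.75
n=1: y=1.75, sp=2, e=sp−y=0.25; I=2.25, D=e−e_prev=-1.75; u=5/4·0.25+3/4·2.25+3/2·(-1.75)=-0.625; next y=1/2·1.75+1/4·(-0.625)=0.71875
n=2: y=0.71875, sp=2, e=sp−y=1.28125; I=3.53125, D=e−e_prev=1.03125; u=5/4·1.28125+3/4·3.53125+3/2·1.03125=5.796875; next y=1/2·0.71875+1/4·5.796875≈1.808594
n=3: y≈1.808594, sp=2, e=sp−y≈0.191406; I≈3.722656, D=e−e_prev≈-1.089844; u=5/4·0.191406+3/4·3.722656+3/2·(-1.089844)≈1.396484; next y=1/2·1.808594+1/4·1.396484≈1.253418
n=4: y≈1.253418, sp=2, e=sp−y≈0.746582; I≈4.469238, D=e−e_prev≈0.555176; u=5/4·0.746582+3/4·4.469238+3/2·0.555176≈5.117920; next y=1/2·1.253418+1/4·5.117920≈1.906189
n=5: y≈1.906189, sp=2, e=sp−y≈0.093811; I≈4.563049, D=e−e_prev≈-0.652771; u=5/4·0.093811+3/4·4.563049+3/2·(-0.652771)≈2.560394; next y=1/2·1.906189+1/4·2.560394≈1.593193
n=6: y≈1.593193, sp=2, e=sp−y≈0.406807; I≈4.969856, D=e−e_prev≈0.312996; u=5/4·0.406807+3/4·4.969856+3/2·0.312996≈4.705395; next y=1/2·1.593193+1/4·4.705395≈1.972945
n=7: y≈1.972945, sp=2, e=sp−y≈0.027055; I≈4.996911, D=e−e_prev≈-0.379752; u=5/4·0.027055+3/4·4.996911+3/2·(-0.379752)≈3.211874; next y=1/2·1.972945+1/4·3.211874≈1.789441
n=8: y≈1.789441, sp=2, e=sp−y≈0.210559; I≈5.207470, D=e−e_prev≈0.183504; u=5/4·0.210559+3/4·5.207470+3/2·0.183504≈4.444058; next y=1/2·1.789441+1/4·4.444058≈2.005735
n=9: y≈2.005735, sp=2, e=sp−y≈-0.005735; I≈5.201735, D=e−e_prev≈-0.216294; u=5/4·(-0.005735)+3/4·5.201735+3/2·(-0.216294)≈3.569692; next y=1/2·2.005735+1/4·3.569692≈1.895290
n=10: y≈1.895290, sp=2, e=sp−y≈0.104710; I≈5.306445, D=e−e_prev≈0.110444; u=5/4·0.104710+3/4·5.306445+3/2·0.110444≈4.276387; next y=1/2·1.895290+1/4·4.276387≈2.016742
n=11: y≈2.016742, sp=-1, e=sp−y≈-3.016742; I≈2.289703, D=e−e_prev≈-3.121452; u=5/4·(-3.016742)+3/4·2.289703+3/2·(-3.121452)≈-6.735828; next y=1/2·2.016742+1/4·(-6.735828)≈-0.675586
n=12: y≈-0.675586, sp=-1, e=sp−y≈-0.324414; I≈1.965289, D=e−e_prev≈2.692328; u=5/4·(-0.324414)+3/4·1.965289+3/2·2.692328≈5.106941; next y=1/2·(-0.675586)+1/4·5.106941≈0.938942
n=13: y≈0.938942, sp=-1, e=sp−y≈-1.938942; I≈0.026346, D=e−e_prev≈-1.614528; u=5/4·(-1.938942)+3/4·0.026346+3/2·(-1.614528)≈-4.825710; next y=1/2·0.938942+1/4·(-4.825710)≈-0.736956
n=14: y≈-0.736956, sp=-1, e=sp−y≈-0.263044; I≈-0.236697, D=e−e_prev≈1.675899; u=5/4·(-0.263044)+3/4·(-0.236697)+3/2·1.675899≈2.007521; next y=1/2·(-0.736956)+1/4·2.007521≈0.133402

0 2 7.000 0.000
1 2 -0.625 1.750
2 2 5.797 0.719
3 2 1.396 1.809
4 2 5.118 1.253
5 2 2.560 1.906
6 2 4.705 1.593
7 2 3.212 1.973
8 2 4.444 1.789
9 2 3.570 2.006
10 2 4.276 1.895
11 -1 -6.736 2.017
12 -1 5.107 -0.676
13 -1 -4.826 0.939
14 -1 2.008 -0.737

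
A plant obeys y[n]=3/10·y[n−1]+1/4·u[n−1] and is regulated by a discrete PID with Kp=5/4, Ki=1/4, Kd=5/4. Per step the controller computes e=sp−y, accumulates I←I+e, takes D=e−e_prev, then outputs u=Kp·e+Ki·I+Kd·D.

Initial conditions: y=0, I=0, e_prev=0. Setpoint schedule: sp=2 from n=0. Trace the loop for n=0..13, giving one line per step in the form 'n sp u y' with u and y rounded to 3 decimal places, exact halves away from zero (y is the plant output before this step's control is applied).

(exact arithmetic carried between steps; '≈' marks a value shown rounded to 6 d.p. or computed from one; I and e_prev carry over from the previous line; the table rounds u and y to 3 d.p., halves away from zero)
n=0: y=0, sp=2, e=sp−y=2; I=2, D=e−e_prev=2; u=5/4·2+1/4·2+5/4·2=5.5; next y=3/10·0+1/4·5.5=1.375
n=1: y=1.375, sp=2, e=sp−y=0.625; I=2.625, D=e−e_prev=-1.375; u=5/4·0.625+1/4·2.625+5/4·(-1.375)=-0.28125; next y=3/10·1.375+1/4·(-0.28125)≈0.342188
n=2: y≈0.342188, sp=2, e=sp−y≈1.657813; I≈4.282813, D=e−e_prev≈1.032813; u=5/4·1.657813+1/4·4.282813+5/4·1.032813≈4.433984; next y=3/10·0.342188+1/4·4.433984≈1.211152
n=3: y≈1.211152, sp=2, e=sp−y≈0.788848; I≈5.071660, D=e−e_prev≈-0.868965; u=5/4·0.788848+1/4·5.071660+5/4·(-0.868965)≈1.167769; next y=3/10·1.211152+1/4·1.167769≈0.655288
n=4: y≈0.655288, sp=2, e=sp−y≈1.344712; I≈6.416372, D=e−e_prev≈0.555865; u=5/4·1.344712+1/4·6.416372+5/4·0.555865≈3.979814; next y=3/10·0.655288+1/4·3.979814≈1.191540
n=5: y≈1.191540, sp=2, e=sp−y≈0.808460; I≈7.224832, D=e−e_prev≈-0.536252; u=5/4·0.808460+1/4·7.224832+5/4·(-0.536252)≈2.146468; next y=3/10·1.191540+1/4·2.146468≈0.894079
n=6: y≈0.894079, sp=2, e=sp−y≈1.105921; I≈8.330753, D=e−e_prev≈0.297461; u=5/4·1.105921+1/4·8.330753+5/4·0.297461≈3.836916; next y=3/10·0.894079+1/4·3.836916≈1.227453
n=7: y≈1.227453, sp=2, e=sp−y≈0.772547; I≈9.103301, D=e−e_prev≈-0.333374; u=5/4·0.772547+1/4·9.103301+5/4·(-0.333374)≈2.824793; next y=3/10·1.227453+1/4·2.824793≈1.074434
n=8: y≈1.074434, sp=2, e=sp−y≈0.925566; I≈10.028867, D=e−e_prev≈0.153019; u=5/4·0.925566+1/4·10.028867+5/4·0.153019≈3.855448; next y=3/10·1.074434+1/4·3.855448≈1.286192
n=9: y≈1.286192, sp=2, e=sp−y≈0.713808; I≈10.742675, D=e−e_prev≈-0.211758; u=5/4·0.713808+1/4·10.742675+5/4·(-0.211758)≈3.313231; next y=3/10·1.286192+1/4·3.313231≈1.214165
n=10: y≈1.214165, sp=2, e=sp−y≈0.785835; I≈11.528510, D=e−e_prev≈0.072027; u=5/4·0.785835+1/4·11.528510+5/4·0.072027≈3.954454; next y=3/10·1.214165+1/4·3.954454≈1.352863
n=11: y≈1.352863, sp=2, e=sp−y≈0.647137; I≈12.175646, D=e−e_prev≈-0.138698; u=5/4·0.647137+1/4·12.175646+5/4·(-0.138698)≈3.679460; next y=3/10·1.352863+1/4·3.679460≈1.325724
n=12: y≈1.325724, sp=2, e=sp−y≈0.674276; I≈12.849922, D=e−e_prev≈0.027139; u=5/4·0.674276+1/4·12.849922+5/4·0.027139≈4.089249; next y=3/10·1.325724+1/4·4.089249≈1.420030
n=13: y≈1.420030, sp=2, e=sp−y≈0.579970; I≈13.429893, D=e−e_prev≈-0.094306; u=5/4·0.579970+1/4·13.429893+5/4·(-0.094306)≈3.964554; next y=3/10·1.420030+1/4·3.964554≈1.417147

0 2 5.500 0.000
1 2 -0.281 1.375
2 2 4.434 0.342
3 2 1.168 1.211
4 2 3.980 0.655
5 2 2.146 1.192
6 2 3.837 0.894
7 2 2.825 1.227
8 2 3.855 1.074
9 2 3.313 1.286
10 2 3.954 1.214
11 2 3.679 1.353
12 2 4.089 1.326
13 2 3.965 1.420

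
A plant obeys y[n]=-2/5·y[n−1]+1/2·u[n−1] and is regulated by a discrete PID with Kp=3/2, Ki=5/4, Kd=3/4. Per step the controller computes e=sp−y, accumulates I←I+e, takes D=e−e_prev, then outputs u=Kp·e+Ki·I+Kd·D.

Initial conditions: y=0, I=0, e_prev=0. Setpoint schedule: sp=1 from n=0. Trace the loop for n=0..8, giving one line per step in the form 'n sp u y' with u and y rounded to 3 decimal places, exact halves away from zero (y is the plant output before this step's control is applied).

0 1 3.500 0.000
1 1 -2.125 1.750
2 1 10.544 -1.763
3 1 -15.725 5.977
4 1 40.664 -10.253
5 1 -78.846 24.433
6 1 175.581 -49.196
7 1 -365.225 107.469
8 1 784.930 -225.600

(exact arithmetic carried between steps; '≈' marks a value shown rounded to 6 d.p. or computed from one; I and e_prev carry over from the previous line; the table rounds u and y to 3 d.p., halves away from zero)
n=0: y=0, sp=1, e=sp−y=1; I=1, D=e−e_prev=1; u=3/2·1+5/4·1+3/4·1=3.5; next y=-2/5·0+1/2·3.5=1.75
n=1: y=1.75, sp=1, e=sp−y=-0.75; I=0.25, D=e−e_prev=-1.75; u=3/2·(-0.75)+5/4·0.25+3/4·(-1.75)=-2.125; next y=-2/5·1.75+1/2·(-2.125)=-1.7625
n=2: y=-1.7625, sp=1, e=sp−y=2.7625; I=3.0125, D=e−e_prev=3.5125; u=3/2·2.7625+5/4·3.0125+3/4·3.5125=10.54375; next y=-2/5·(-1.7625)+1/2·10.54375=5.976875
n=3: y=5.976875, sp=1, e=sp−y=-4.976875; I=-1.964375, D=e−e_prev=-7.739375; u=3/2·(-4.976875)+5/4·(-1.964375)+3/4·(-7.739375)≈-15.725313; next y=-2/5·5.976875+1/2·(-15.725313)≈-10.253406
n=4: y≈-10.253406, sp=1, e=sp−y≈11.253406; I≈9.289031, D=e−e_prev≈16.230281; u=3/2·11.253406+5/4·9.289031+3/4·16.230281≈40.664109; next y=-2/5·(-10.253406)+1/2·40.664109≈24.433417
n=5: y≈24.433417, sp=1, e=sp−y≈-23.433417; I≈-14.144386, D=e−e_prev≈-34.686823; u=3/2·(-23.433417)+5/4·(-14.144386)+3/4·(-34.686823)≈-78.845726; next y=-2/5·24.433417+1/2·(-78.845726)≈-49.196230
n=6: y≈-49.196230, sp=1, e=sp−y≈50.196230; I≈36.051844, D=e−e_prev≈73.629647; u=3/2·50.196230+5/4·36.051844+3/4·73.629647≈175.581385; next y=-2/5·(-49.196230)+1/2·175.581385≈107.469184
n=7: y≈107.469184, sp=1, e=sp−y≈-106.469184; I≈-70.417340, D=e−e_prev≈-156.665414; u=3/2·(-106.469184)+5/4·(-70.417340)+3/4·(-156.665414)≈-365.224512; next y=-2/5·107.469184+1/2·(-365.224512)≈-225.599930
n=8: y≈-225.599930, sp=1, e=sp−y≈226.599930; I≈156.182589, D=e−e_prev≈333.069114; u=3/2·226.599930+5/4·156.182589+3/4·333.069114≈784.929967; next y=-2/5·(-225.599930)+1/2·784.929967≈482.704956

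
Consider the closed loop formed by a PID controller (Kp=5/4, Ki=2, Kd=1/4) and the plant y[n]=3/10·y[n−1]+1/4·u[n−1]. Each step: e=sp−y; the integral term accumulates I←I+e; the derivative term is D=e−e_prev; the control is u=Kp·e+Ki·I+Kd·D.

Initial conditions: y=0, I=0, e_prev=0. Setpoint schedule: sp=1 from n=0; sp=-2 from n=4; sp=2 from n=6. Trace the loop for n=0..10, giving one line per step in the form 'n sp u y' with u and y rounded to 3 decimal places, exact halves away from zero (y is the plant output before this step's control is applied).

(exact arithmetic carried between steps; '≈' marks a value shown rounded to 6 d.p. or computed from one; I and e_prev carry over from the previous line; the table rounds u and y to 3 d.p., halves away from zero)
n=0: y=0, sp=1, e=sp−y=1; I=1, D=e−e_prev=1; u=5/4·1+2·1+1/4·1=3.5; next y=3/10·0+1/4·3.5=0.875
n=1: y=0.875, sp=1, e=sp−y=0.125; I=1.125, D=e−e_prev=-0.875; u=5/4·0.125+2·1.125+1/4·(-0.875)=2.1875; next y=3/10·0.875+1/4·2.1875=0.809375
n=2: y=0.809375, sp=1, e=sp−y=0.190625; I=1.315625, D=e−e_prev=0.065625; u=5/4·0.190625+2·1.315625+1/4·0.065625≈2.885938; next y=3/10·0.809375+1/4·2.885938≈0.964297
n=3: y≈0.964297, sp=1, e=sp−y≈0.035703; I≈1.351328, D=e−e_prev≈-0.154922; u=5/4·0.035703+2·1.351328+1/4·(-0.154922)≈2.708555; next y=3/10·0.964297+1/4·2.708555≈0.966428
n=4: y≈0.966428, sp=-2, e=sp−y≈-2.966428; I≈-1.615100, D=e−e_prev≈-3.002131; u=5/4·(-2.966428)+2·(-1.615100)+1/4·(-3.002131)≈-7.688767; next y=3/10·0.966428+1/4·(-7.688767)≈-1.632263
n=5: y≈-1.632263, sp=-2, e=sp−y≈-0.367737; I≈-1.982836, D=e−e_prev≈2.598691; u=5/4·(-0.367737)+2·(-1.982836)+1/4·2.598691≈-3.775671; next y=3/10·(-1.632263)+1/4·(-3.775671)≈-1.433597
n=6: y≈-1.433597, sp=2, e=sp−y≈3.433597; I≈1.450760, D=e−e_prev≈3.801333; u=5/4·3.433597+2·1.450760+1/4·3.801333≈8.143850; next y=3/10·(-1.433597)+1/4·8.143850≈1.605883
n=7: y≈1.605883, sp=2, e=sp−y≈0.394117; I≈1.844877, D=e−e_prev≈-3.039480; u=5/4·0.394117+2·1.844877+1/4·(-3.039480)≈3.422529; next y=3/10·1.605883+1/4·3.422529≈1.337397
n=8: y≈1.337397, sp=2, e=sp−y≈0.662603; I≈2.507480, D=e−e_prev≈0.268486; u=5/4·0.662603+2·2.507480+1/4·0.268486≈5.910334; next y=3/10·1.337397+1/4·5.910334≈1.878803
n=9: y≈1.878803, sp=2, e=sp−y≈0.121197; I≈2.628677, D=e−e_prev≈-0.541405; u=5/4·0.121197+2·2.628677+1/4·(-0.541405)≈5.273499; next y=3/10·1.878803+1/4·5.273499≈1.882016
n=10: y≈1.882016, sp=2, e=sp−y≈0.117984; I≈2.746661, D=e−e_prev≈-0.003213; u=5/4·0.117984+2·2.746661+1/4·(-0.003213)≈5.640000; next y=3/10·1.882016+1/4·5.640000≈1.974605

0 1 3.500 0.000
1 1 2.188 0.875
2 1 2.886 0.809
3 1 2.709 0.964
4 -2 -7.689 0.966
5 -2 -3.776 -1.632
6 2 8.144 -1.434
7 2 3.423 1.606
8 2 5.910 1.337
9 2 5.273 1.879
10 2 5.640 1.882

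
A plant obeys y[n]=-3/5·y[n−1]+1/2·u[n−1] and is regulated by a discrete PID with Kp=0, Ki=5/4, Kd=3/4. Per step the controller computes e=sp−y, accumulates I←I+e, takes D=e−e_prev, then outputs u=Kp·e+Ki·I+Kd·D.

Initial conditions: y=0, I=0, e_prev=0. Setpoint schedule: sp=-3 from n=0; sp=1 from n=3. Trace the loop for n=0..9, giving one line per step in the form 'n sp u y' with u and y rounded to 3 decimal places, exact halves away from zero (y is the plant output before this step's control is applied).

0 -3 -6.000 0.000
1 -3 -1.500 -3.000
2 -3 -11.850 1.050
3 1 9.335 -6.555
4 1 -20.236 8.601
5 1 29.388 -15.278
6 1 -46.452 23.861
7 1 77.133 -37.542
8 1 -118.010 61.092
9 1 194.355 -95.660

(exact arithmetic carried between steps; '≈' marks a value shown rounded to 6 d.p. or computed from one; I and e_prev carry over from the previous line; the table rounds u and y to 3 d.p., halves away from zero)
n=0: y=0, sp=-3, e=sp−y=-3; I=-3, D=e−e_prev=-3; u=0·(-3)+5/4·(-3)+3/4·(-3)=-6; next y=-3/5·0+1/2·(-6)=-3
n=1: y=-3, sp=-3, e=sp−y=0; I=-3, D=e−e_prev=3; u=0·0+5/4·(-3)+3/4·3=-1.5; next y=-3/5·(-3)+1/2·(-1.5)=1.05
n=2: y=1.05, sp=-3, e=sp−y=-4.05; I=-7.05, D=e−e_prev=-4.05; u=0·(-4.05)+5/4·(-7.05)+3/4·(-4.05)=-11.85; next y=-3/5·1.05+1/2·(-11.85)=-6.555
n=3: y=-6.555, sp=1, e=sp−y=7.555; I=0.505, D=e−e_prev=11.605; u=0·7.555+5/4·0.505+3/4·11.605=9.335; next y=-3/5·(-6.555)+1/2·9.335=8.6005
n=4: y=8.6005, sp=1, e=sp−y=-7.6005; I=-7.0955, D=e−e_prev=-15.1555; u=0·(-7.6005)+5/4·(-7.0955)+3/4·(-15.1555)=-20.236; next y=-3/5·8.6005+1/2·(-20.236)=-15.2783
n=5: y=-15.2783, sp=1, e=sp−y=16.2783; I=9.1828, D=e−e_prev=23.8788; u=0·16.2783+5/4·9.1828+3/4·23.8788=29.3876; next y=-3/5·(-15.2783)+1/2·29.3876=23.86078
n=6: y=23.86078, sp=1, e=sp−y=-22.86078; I=-13.67798, D=e−e_prev=-39.13908; u=0·(-22.86078)+5/4·(-13.67798)+3/4·(-39.13908)=-46.451785; next y=-3/5·23.86078+1/2·(-46.451785)≈-37.542361
n=7: y≈-37.542361, sp=1, e=sp−y≈38.542361; I≈24.864381, D=e−e_prev≈61.403141; u=0·38.542361+5/4·24.864381+3/4·61.403141≈77.132831; next y=-3/5·(-37.542361)+1/2·77.132831≈61.091832
n=8: y≈61.091832, sp=1, e=sp−y≈-60.091832; I≈-35.227451, D=e−e_prev≈-98.634192; u=0·(-60.091832)+5/4·(-35.227451)+3/4·(-98.634192)≈-118.009958; next y=-3/5·61.091832+1/2·(-118.009958)≈-95.660078
n=9: y≈-95.660078, sp=1, e=sp−y≈96.660078; I≈61.432627, D=e−e_prev≈156.751910; u=0·96.660078+5/4·61.432627+3/4·156.751910≈194.354716; next y=-3/5·(-95.660078)+1/2·194.354716≈154.573405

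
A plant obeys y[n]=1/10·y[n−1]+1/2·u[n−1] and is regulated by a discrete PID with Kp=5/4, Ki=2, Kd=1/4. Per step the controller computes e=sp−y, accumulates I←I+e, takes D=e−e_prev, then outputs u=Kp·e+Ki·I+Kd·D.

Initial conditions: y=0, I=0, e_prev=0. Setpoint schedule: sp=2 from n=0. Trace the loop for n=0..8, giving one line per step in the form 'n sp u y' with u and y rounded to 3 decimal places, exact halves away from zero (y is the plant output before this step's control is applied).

0 2 7.000 0.000
1 2 -1.750 3.500
2 2 10.213 -0.525
3 2 -5.269 5.054
4 2 15.159 -2.129
5 2 -11.613 7.366
6 2 23.555 -5.070
7 2 -22.606 11.271
8 2 38.001 -10.176

(exact arithmetic carried between steps; '≈' marks a value shown rounded to 6 d.p. or computed from one; I and e_prev carry over from the previous line; the table rounds u and y to 3 d.p., halves away from zero)
n=0: y=0, sp=2, e=sp−y=2; I=2, D=e−e_prev=2; u=5/4·2+2·2+1/4·2=7; next y=1/10·0+1/2·7=3.5
n=1: y=3.5, sp=2, e=sp−y=-1.5; I=0.5, D=e−e_prev=-3.5; u=5/4·(-1.5)+2·0.5+1/4·(-3.5)=-1.75; next y=1/10·3.5+1/2·(-1.75)=-0.525
n=2: y=-0.525, sp=2, e=sp−y=2.525; I=3.025, D=e−e_prev=4.025; u=5/4·2.525+2·3.025+1/4·4.025=10.2125; next y=1/10·(-0.525)+1/2·10.2125=5.05375
n=3: y=5.05375, sp=2, e=sp−y=-3.05375; I=-0.02875, D=e−e_prev=-5.57875; u=5/4·(-3.05375)+2·(-0.02875)+1/4·(-5.57875)=-5.269375; next y=1/10·5.05375+1/2·(-5.269375)≈-2.129313
n=4: y≈-2.129313, sp=2, e=sp−y≈4.129313; I≈4.100563, D=e−e_prev≈7.183063; u=5/4·4.129313+2·4.100563+1/4·7.183063≈15.158531; next y=1/10·(-2.129313)+1/2·15.158531≈7.366334
n=5: y≈7.366334, sp=2, e=sp−y≈-5.366334; I≈-1.265772, D=e−e_prev≈-9.495647; u=5/4·(-5.366334)+2·(-1.265772)+1/4·(-9.495647)≈-11.613373; next y=1/10·7.366334+1/2·(-11.613373)≈-5.070053
n=6: y≈-5.070053, sp=2, e=sp−y≈7.070053; I≈5.804281, D=e−e_prev≈12.436388; u=5/4·7.070053+2·5.804281+1/4·12.436388≈23.555226; next y=1/10·(-5.070053)+1/2·23.555226≈11.270608
n=7: y≈11.270608, sp=2, e=sp−y≈-9.270608; I≈-3.466326, D=e−e_prev≈-16.340661; u=5/4·(-9.270608)+2·(-3.466326)+1/4·(-16.340661)≈-22.606078; next y=1/10·11.270608+1/2·(-22.606078)≈-10.175978
n=8: y≈-10.175978, sp=2, e=sp−y≈12.175978; I≈8.709652, D=e−e_prev≈21.446586; u=5/4·12.175978+2·8.709652+1/4·21.446586≈38.000923; next y=1/10·(-10.175978)+1/2·38.000923≈17.982864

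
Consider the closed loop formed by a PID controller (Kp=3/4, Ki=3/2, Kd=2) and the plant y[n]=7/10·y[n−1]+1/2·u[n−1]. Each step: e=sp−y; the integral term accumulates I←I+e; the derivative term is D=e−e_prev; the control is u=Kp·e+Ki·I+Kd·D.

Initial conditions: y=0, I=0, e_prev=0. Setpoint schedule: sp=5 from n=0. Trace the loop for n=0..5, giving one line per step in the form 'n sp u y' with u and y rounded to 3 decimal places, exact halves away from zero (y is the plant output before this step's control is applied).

(exact arithmetic carried between steps; '≈' marks a value shown rounded to 6 d.p. or computed from one; I and e_prev carry over from the previous line; the table rounds u and y to 3 d.p., halves away from zero)
n=0: y=0, sp=5, e=sp−y=5; I=5, D=e−e_prev=5; u=3/4·5+3/2·5+2·5=21.25; next y=7/10·0+1/2·21.25=10.625
n=1: y=10.625, sp=5, e=sp−y=-5.625; I=-0.625, D=e−e_prev=-10.625; u=3/4·(-5.625)+3/2·(-0.625)+2·(-10.625)=-26.40625; next y=7/10·10.625+1/2·(-26.40625)=-5.765625
n=2: y=-5.765625, sp=5, e=sp−y=10.765625; I=10.140625, D=e−e_prev=16.390625; u=3/4·10.765625+3/2·10.140625+2·16.390625≈56.066406; next y=7/10·(-5.765625)+1/2·56.066406≈23.997266
n=3: y≈23.997266, sp=5, e=sp−y≈-18.997266; I≈-8.856641, D=e−e_prev≈-29.762891; u=3/4·(-18.997266)+3/2·(-8.856641)+2·(-29.762891)≈-87.058691; next y=7/10·23.997266+1/2·(-87.058691)≈-26.731260
n=4: y≈-26.731260, sp=5, e=sp−y≈31.731260; I≈22.874619, D=e−e_prev≈50.728525; u=3/4·31.731260+3/2·22.874619+2·50.728525≈159.567424; next y=7/10·(-26.731260)+1/2·159.567424≈61.071830
n=5: y≈61.071830, sp=5, e=sp−y≈-56.071830; I≈-33.197211, D=e−e_prev≈-87.803090; u=3/4·(-56.071830)+3/2·(-33.197211)+2·(-87.803090)≈-267.455870; next y=7/10·61.071830+1/2·(-267.455870)≈-90.977654

0 5 21.250 0.000
1 5 -26.406 10.625
2 5 56.066 -5.766
3 5 -87.059 23.997
4 5 159.567 -26.731
5 5 -267.456 61.072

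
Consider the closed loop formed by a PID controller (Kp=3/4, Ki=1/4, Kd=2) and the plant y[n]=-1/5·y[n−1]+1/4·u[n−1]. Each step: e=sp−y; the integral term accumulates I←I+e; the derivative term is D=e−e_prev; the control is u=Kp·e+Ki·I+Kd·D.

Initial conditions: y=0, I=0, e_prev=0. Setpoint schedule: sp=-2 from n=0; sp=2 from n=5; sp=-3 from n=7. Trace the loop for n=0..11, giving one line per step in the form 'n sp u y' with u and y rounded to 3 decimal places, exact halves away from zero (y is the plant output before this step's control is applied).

(exact arithmetic carried between steps; '≈' marks a value shown rounded to 6 d.p. or computed from one; I and e_prev carry over from the previous line; the table rounds u and y to 3 d.p., halves away from zero)
n=0: y=0, sp=-2, e=sp−y=-2; I=-2, D=e−e_prev=-2; u=3/4·(-2)+1/4·(-2)+2·(-2)=-6; next y=-1/5·0+1/4·(-6)=-1.5
n=1: y=-1.5, sp=-2, e=sp−y=-0.5; I=-2.5, D=e−e_prev=1.5; u=3/4·(-0.5)+1/4·(-2.5)+2·1.5=2; next y=-1/5·(-1.5)+1/4·2=0.8
n=2: y=0.8, sp=-2, e=sp−y=-2.8; I=-5.3, D=e−e_prev=-2.3; u=3/4·(-2.8)+1/4·(-5.3)+2·(-2.3)=-8.025; next y=-1/5·0.8+1/4·(-8.025)=-2.16625
n=3: y=-2.16625, sp=-2, e=sp−y=0.16625; I=-5.13375, D=e−e_prev=2.96625; u=3/4·0.16625+1/4·(-5.13375)+2·2.96625=4.77375; next y=-1/5·(-2.16625)+1/4·4.77375≈1.626688
n=4: y≈1.626688, sp=-2, e=sp−y≈-3.626688; I≈-8.760438, D=e−e_prev≈-3.792938; u=3/4·(-3.626688)+1/4·(-8.760438)+2·(-3.792938)≈-12.496; next y=-1/5·1.626688+1/4·(-12.496)≈-3.449338
n=5: y≈-3.449338, sp=2, e=sp−y≈5.449338; I≈-3.3111, D=e−e_prev≈9.076025; u=3/4·5.449338+1/4·(-3.3111)+2·9.076025≈21.411278; next y=-1/5·(-3.449338)+1/4·21.411278≈6.042687
n=6: y≈6.042687, sp=2, e=sp−y≈-4.042687; I≈-7.353787, D=e−e_prev≈-9.492025; u=3/4·(-4.042687)+1/4·(-7.353787)+2·(-9.492025)≈-23.854511; next y=-1/5·6.042687+1/4·(-23.854511)≈-7.172165
n=7: y≈-7.172165, sp=-3, e=sp−y≈4.172165; I≈-3.181622, D=e−e_prev≈8.214852; u=3/4·4.172165+1/4·(-3.181622)+2·8.214852≈18.763423; next y=-1/5·(-7.172165)+1/4·18.763423≈6.125289
n=8: y≈6.125289, sp=-3, e=sp−y≈-9.125289; I≈-12.306911, D=e−e_prev≈-13.297454; u=3/4·(-9.125289)+1/4·(-12.306911)+2·(-13.297454)≈-36.515602; next y=-1/5·6.125289+1/4·(-36.515602)≈-10.353958
n=9: y≈-10.353958, sp=-3, e=sp−y≈7.353958; I≈-4.952952, D=e−e_prev≈16.479247; u=3/4·7.353958+1/4·(-4.952952)+2·16.479247≈37.235725; next y=-1/5·(-10.353958)+1/4·37.235725≈11.379723
n=10: y≈11.379723, sp=-3, e=sp−y≈-14.379723; I≈-19.332675, D=e−e_prev≈-21.733681; u=3/4·(-14.379723)+1/4·(-19.332675)+2·(-21.733681)≈-59.085323; next y=-1/5·11.379723+1/4·(-59.085323)≈-17.047275
n=11: y≈-17.047275, sp=-3, e=sp−y≈14.047275; I≈-5.285400, D=e−e_prev≈28.426998; u=3/4·14.047275+1/4·(-5.285400)+2·28.426998≈66.068103; next y=-1/5·(-17.047275)+1/4·66.068103≈19.926481

0 -2 -6.000 0.000
1 -2 2.000 -1.500
2 -2 -8.025 0.800
3 -2 4.774 -2.166
4 -2 -12.496 1.627
5 2 21.411 -3.449
6 2 -23.855 6.043
7 -3 18.763 -7.172
8 -3 -36.516 6.125
9 -3 37.236 -10.354
10 -3 -59.085 11.380
11 -3 66.068 -17.047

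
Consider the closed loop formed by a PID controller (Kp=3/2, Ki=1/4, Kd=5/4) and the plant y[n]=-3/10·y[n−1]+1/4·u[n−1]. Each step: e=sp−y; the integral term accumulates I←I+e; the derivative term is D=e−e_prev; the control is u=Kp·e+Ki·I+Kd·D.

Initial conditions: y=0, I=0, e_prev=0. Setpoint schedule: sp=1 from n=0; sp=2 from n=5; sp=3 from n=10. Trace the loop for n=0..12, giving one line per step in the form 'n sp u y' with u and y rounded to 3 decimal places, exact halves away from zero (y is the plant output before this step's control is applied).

(exact arithmetic carried between steps; '≈' marks a value shown rounded to 6 d.p. or computed from one; I and e_prev carry over from the previous line; the table rounds u and y to 3 d.p., halves away from zero)
n=0: y=0, sp=1, e=sp−y=1; I=1, D=e−e_prev=1; u=3/2·1+1/4·1+5/4·1=3; next y=-3/10·0+1/4·3=0.75
n=1: y=0.75, sp=1, e=sp−y=0.25; I=1.25, D=e−e_prev=-0.75; u=3/2·0.25+1/4·1.25+5/4·(-0.75)=-0.25; next y=-3/10·0.75+1/4·(-0.25)=-0.2875
n=2: y=-0.2875, sp=1, e=sp−y=1.2875; I=2.5375, D=e−e_prev=1.0375; u=3/2·1.2875+1/4·2.5375+5/4·1.0375=3.8625; next y=-3/10·(-0.2875)+1/4·3.8625=1.051875
n=3: y=1.051875, sp=1, e=sp−y=-0.051875; I=2.485625, D=e−e_prev=-1.339375; u=3/2·(-0.051875)+1/4·2.485625+5/4·(-1.339375)=-1.130625; next y=-3/10·1.051875+1/4·(-1.130625)≈-0.598219
n=4: y≈-0.598219, sp=1, e=sp−y≈1.598219; I≈4.083844, D=e−e_prev≈1.650094; u=3/2·1.598219+1/4·4.083844+5/4·1.650094≈5.480906; next y=-3/10·(-0.598219)+1/4·5.480906≈1.549692
n=5: y≈1.549692, sp=2, e=sp−y≈0.450308; I≈4.534152, D=e−e_prev≈-1.147911; u=3/2·0.450308+1/4·4.534152+5/4·(-1.147911)≈0.374111; next y=-3/10·1.549692+1/4·0.374111≈-0.371380
n=6: y≈-0.371380, sp=2, e=sp−y≈2.371380; I≈6.905531, D=e−e_prev≈1.921072; u=3/2·2.371380+1/4·6.905531+5/4·1.921072≈7.684793; next y=-3/10·(-0.371380)+1/4·7.684793≈2.032612
n=7: y≈2.032612, sp=2, e=sp−y≈-0.032612; I≈6.872919, D=e−e_prev≈-2.403992; u=3/2·(-0.032612)+1/4·6.872919+5/4·(-2.403992)≈-1.335679; next y=-3/10·2.032612+1/4·(-1.335679)≈-0.943703
n=8: y≈-0.943703, sp=2, e=sp−y≈2.943703; I≈9.816623, D=e−e_prev≈2.976316; u=3/2·2.943703+1/4·9.816623+5/4·2.976316≈10.590105; next y=-3/10·(-0.943703)+1/4·10.590105≈2.930637
n=9: y≈2.930637, sp=2, e=sp−y≈-0.930637; I≈8.885985, D=e−e_prev≈-3.874341; u=3/2·(-0.930637)+1/4·8.885985+5/4·(-3.874341)≈-4.017385; next y=-3/10·2.930637+1/4·(-4.017385)≈-1.883537
n=10: y≈-1.883537, sp=3, e=sp−y≈4.883537; I≈13.769523, D=e−e_prev≈5.814175; u=3/2·4.883537+1/4·13.769523+5/4·5.814175≈18.035405; next y=-3/10·(-1.883537)+1/4·18.035405≈5.073913
n=11: y≈5.073913, sp=3, e=sp−y≈-2.073913; I≈11.695610, D=e−e_prev≈-6.957450; u=3/2·(-2.073913)+1/4·11.695610+5/4·(-6.957450)≈-8.883779; next y=-3/10·5.073913+1/4·(-8.883779)≈-3.743119
n=12: y≈-3.743119, sp=3, e=sp−y≈6.743119; I≈18.438729, D=e−e_prev≈8.817031; u=3/2·6.743119+1/4·18.438729+5/4·8.817031≈25.745649; next y=-3/10·(-3.743119)+1/4·25.745649≈7.559348

0 1 3.000 0.000
1 1 -0.250 0.750
2 1 3.863 -0.288
3 1 -1.131 1.052
4 1 5.481 -0.598
5 2 0.374 1.550
6 2 7.685 -0.371
7 2 -1.336 2.033
8 2 10.590 -0.944
9 2 -4.017 2.931
10 3 18.035 -1.884
11 3 -8.884 5.074
12 3 25.746 -3.743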